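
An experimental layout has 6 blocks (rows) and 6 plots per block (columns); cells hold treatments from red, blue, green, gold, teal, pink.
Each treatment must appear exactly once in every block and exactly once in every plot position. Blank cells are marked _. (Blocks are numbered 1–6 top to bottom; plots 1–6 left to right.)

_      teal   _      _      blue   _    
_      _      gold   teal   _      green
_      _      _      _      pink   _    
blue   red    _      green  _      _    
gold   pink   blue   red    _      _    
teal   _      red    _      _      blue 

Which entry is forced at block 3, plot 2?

Block 2, plot 2: block 2 has {green, gold, teal} and plot 2 has {red, teal, pink}, leaving only blue.
Block 2, plot 5: block 2 has {blue, green, gold, teal} and plot 5 has {blue, pink}, leaving only red.
Block 2, plot 1: block 2 has {red, blue, green, gold, teal} and plot 1 has {blue, gold, teal}, leaving only pink.
Block 5, plot 6: block 5 has {red, blue, gold, pink} and plot 6 has {blue, green}, leaving only teal.
Block 5, plot 5: block 5 has {red, blue, gold, teal, pink} and plot 5 has {red, blue, pink}, leaving only green.
Block 6, plot 5: block 6 has {red, blue, teal} and plot 5 has {red, blue, green, pink}, leaving only gold.
Block 4, plot 5: block 4 has {red, blue, green} and plot 5 has {red, blue, green, gold, pink}, leaving only teal.
Block 4, plot 3: block 4 has {red, blue, green, teal} and plot 3 has {red, blue, gold}, leaving only pink.
Block 1, plot 3: block 1 has {blue, teal} and plot 3 has {red, blue, gold, pink}, leaving only green.
Block 1, plot 1: block 1 has {blue, green, teal} and plot 1 has {blue, gold, teal, pink}, leaving only red.
Block 3, plot 1: block 3 has {pink} and plot 1 has {red, blue, gold, teal, pink}, leaving only green.
Block 3 already has {green, pink} and plot 2 already has {red, blue, teal, pink}, so block 3, plot 2 must be gold.

gold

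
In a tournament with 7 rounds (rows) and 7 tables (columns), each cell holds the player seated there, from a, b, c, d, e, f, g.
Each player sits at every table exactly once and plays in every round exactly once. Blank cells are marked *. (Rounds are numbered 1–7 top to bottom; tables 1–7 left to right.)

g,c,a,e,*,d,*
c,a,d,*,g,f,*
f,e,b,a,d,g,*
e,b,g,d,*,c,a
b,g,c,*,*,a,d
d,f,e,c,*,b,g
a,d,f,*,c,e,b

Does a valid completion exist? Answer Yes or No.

Yes

No round or table among the givens repeats a symbol, and propagating forced cells runs into no contradiction.
One valid completion exists (for instance, g c a e b d f / c a d b g f e / f e b a d g c / e b g d f c a / b g c f e a d / d f e c a b g / a d f g c e b).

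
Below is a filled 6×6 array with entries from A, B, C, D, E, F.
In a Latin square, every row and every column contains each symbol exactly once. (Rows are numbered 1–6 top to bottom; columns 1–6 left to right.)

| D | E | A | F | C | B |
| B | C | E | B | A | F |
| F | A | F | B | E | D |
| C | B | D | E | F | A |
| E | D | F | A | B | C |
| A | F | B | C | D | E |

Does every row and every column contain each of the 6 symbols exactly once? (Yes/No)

No

Row 3 contains F twice (at columns 1 and 3); row 2 is also not a permutation.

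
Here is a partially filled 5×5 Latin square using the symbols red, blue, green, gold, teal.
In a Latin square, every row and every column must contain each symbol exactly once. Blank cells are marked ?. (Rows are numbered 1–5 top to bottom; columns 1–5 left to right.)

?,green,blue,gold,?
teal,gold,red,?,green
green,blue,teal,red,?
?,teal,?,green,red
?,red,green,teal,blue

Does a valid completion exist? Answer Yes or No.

No row or column among the givens repeats a symbol, and propagating forced cells runs into no contradiction.
One valid completion exists (for instance, red green blue gold teal / teal gold red blue green / green blue teal red gold / blue teal gold green red / gold red green teal blue).

Yes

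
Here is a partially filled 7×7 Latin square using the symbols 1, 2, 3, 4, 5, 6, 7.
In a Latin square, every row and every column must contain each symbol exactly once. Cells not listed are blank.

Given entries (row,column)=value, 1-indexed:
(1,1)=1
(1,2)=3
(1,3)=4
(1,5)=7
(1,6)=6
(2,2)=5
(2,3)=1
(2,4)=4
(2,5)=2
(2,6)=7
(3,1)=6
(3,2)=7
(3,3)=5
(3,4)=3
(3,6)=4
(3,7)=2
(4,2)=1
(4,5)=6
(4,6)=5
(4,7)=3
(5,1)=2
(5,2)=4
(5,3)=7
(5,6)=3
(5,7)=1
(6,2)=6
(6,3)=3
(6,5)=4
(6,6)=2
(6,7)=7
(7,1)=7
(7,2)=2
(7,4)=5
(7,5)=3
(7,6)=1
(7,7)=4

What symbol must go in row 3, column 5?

Row 3 already has {2, 3, 4, 5, 6, 7} and column 5 already has {2, 3, 4, 6, 7}, so row 3, column 5 must be 1.

1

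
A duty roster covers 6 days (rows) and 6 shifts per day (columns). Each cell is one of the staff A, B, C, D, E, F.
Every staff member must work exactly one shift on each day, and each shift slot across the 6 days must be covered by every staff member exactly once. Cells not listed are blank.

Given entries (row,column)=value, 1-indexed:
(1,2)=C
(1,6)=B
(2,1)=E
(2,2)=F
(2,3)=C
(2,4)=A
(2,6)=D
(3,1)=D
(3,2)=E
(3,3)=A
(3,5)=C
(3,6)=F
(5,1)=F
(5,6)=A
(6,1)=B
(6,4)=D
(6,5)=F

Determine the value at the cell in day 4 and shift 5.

A

Day 1, shift 1: day 1 has {B, C} and shift 1 has {B, D, E, F}, leaving only A.
Day 2, shift 5: day 2 has {A, C, D, E, F} and shift 5 has {C, F}, leaving only B.
Day 3, shift 4: day 3 has {A, C, D, E, F} and shift 4 has {A, D}, leaving only B.
Day 4, shift 1: day 4 has {} and shift 1 has {A, B, D, E, F}, leaving only C.
Day 4, shift 6: day 4 has {C} and shift 6 has {A, B, D, F}, leaving only E.
Day 4, shift 4: day 4 has {C, E} and shift 4 has {A, B, D}, leaving only F.
Day 1, shift 4: day 1 has {A, B, C} and shift 4 has {A, B, D, F}, leaving only E.
Day 1, shift 5: day 1 has {A, B, C, E} and shift 5 has {B, C, F}, leaving only D.
Day 4 already has {C, E, F} and shift 5 already has {B, C, D, F}, so day 4, shift 5 must be A.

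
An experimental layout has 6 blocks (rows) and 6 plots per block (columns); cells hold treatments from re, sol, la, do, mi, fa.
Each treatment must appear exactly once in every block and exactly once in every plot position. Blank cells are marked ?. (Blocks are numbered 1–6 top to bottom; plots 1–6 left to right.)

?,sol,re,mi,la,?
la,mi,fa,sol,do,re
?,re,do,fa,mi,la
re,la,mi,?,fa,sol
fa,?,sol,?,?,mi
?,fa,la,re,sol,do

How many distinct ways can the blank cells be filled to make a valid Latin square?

1

Block 1, plot 1: eliminating its block and plot leaves {do}.
Block 1, plot 6: eliminating its block and plot leaves {fa}.
Block 3, plot 1: eliminating its block and plot leaves {sol}.
Block 4, plot 4: eliminating its block and plot leaves {do}.
Block 5, plot 2: eliminating its block and plot leaves {do}.
Block 5, plot 4: eliminating its block and plot leaves {la, do}.
Block 5, plot 5: eliminating its block and plot leaves {re}.
Block 6, plot 1: eliminating its block and plot leaves {mi}.
Only one assignment across all blanks avoids any block or plot repeat, giving 1 completion.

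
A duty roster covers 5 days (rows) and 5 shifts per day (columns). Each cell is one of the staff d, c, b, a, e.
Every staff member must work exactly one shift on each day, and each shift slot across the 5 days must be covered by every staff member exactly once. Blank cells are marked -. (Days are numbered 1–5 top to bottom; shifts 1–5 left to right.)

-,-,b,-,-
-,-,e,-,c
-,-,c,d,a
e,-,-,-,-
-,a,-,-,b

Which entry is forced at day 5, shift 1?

Day 3, shift 1: day 3 has {d, c, a} and shift 1 has {e}, leaving only b.
Day 3, shift 2: day 3 has {d, c, b, a} and shift 2 has {a}, leaving only e.
Day 4, shift 5: day 4 has {e} and shift 5 has {c, b, a}, leaving only d.
Day 1, shift 5: day 1 has {b} and shift 5 has {d, c, b, a}, leaving only e.
Day 4, shift 3: day 4 has {d, e} and shift 3 has {c, b, e}, leaving only a.
Day 5, shift 3: day 5 has {b, a} and shift 3 has {c, b, a, e}, leaving only d.
Day 5 already has {d, b, a} and shift 1 already has {b, e}, so day 5, shift 1 must be c.

c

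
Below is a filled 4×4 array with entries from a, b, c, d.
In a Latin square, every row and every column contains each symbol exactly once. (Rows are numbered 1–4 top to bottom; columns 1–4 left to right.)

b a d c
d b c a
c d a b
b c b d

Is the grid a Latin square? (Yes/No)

Column 1 contains b twice (at rows 1 and 4), so it is not a permutation.

No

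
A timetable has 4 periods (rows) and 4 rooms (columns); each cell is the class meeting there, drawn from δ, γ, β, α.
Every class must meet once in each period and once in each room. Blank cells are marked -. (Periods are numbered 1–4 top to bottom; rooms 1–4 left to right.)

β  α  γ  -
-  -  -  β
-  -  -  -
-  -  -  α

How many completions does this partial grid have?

4

Period 1, room 4: eliminating its period and room leaves {δ}.
Period 2, room 1: eliminating its period and room leaves {δ, γ, α}.
Period 2, room 2: eliminating its period and room leaves {δ, γ}.
Period 2, room 3: eliminating its period and room leaves {δ, α}.
Period 3, room 1: eliminating its period and room leaves {δ, γ, α}.
Period 3, room 2: eliminating its period and room leaves {δ, γ, β}.
Period 3, room 3: eliminating its period and room leaves {δ, β, α}.
Period 3, room 4: eliminating its period and room leaves {δ, γ}.
Period 4, room 1: eliminating its period and room leaves {δ, γ}.
Period 4, room 2: eliminating its period and room leaves {δ, γ, β}.
Period 4, room 3: eliminating its period and room leaves {δ, β}.
Enumerating the assignments across these blanks that avoid any period or room repeat gives 4 completions.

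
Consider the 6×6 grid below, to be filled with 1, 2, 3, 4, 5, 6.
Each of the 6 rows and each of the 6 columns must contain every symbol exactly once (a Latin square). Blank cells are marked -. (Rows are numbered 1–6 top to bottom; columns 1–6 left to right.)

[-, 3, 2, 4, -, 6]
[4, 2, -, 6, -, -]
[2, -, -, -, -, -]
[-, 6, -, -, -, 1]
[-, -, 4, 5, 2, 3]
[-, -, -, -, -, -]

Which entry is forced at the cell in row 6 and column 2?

Row 2, column 6: row 2 has {2, 4, 6} and column 6 has {1, 3, 6}, leaving only 5.
Row 3, column 6: row 3 has {2} and column 6 has {1, 3, 5, 6}, leaving only 4.
Row 5, column 2: row 5 has {2, 3, 4, 5} and column 2 has {2, 3, 6}, leaving only 1.
Row 3, column 2: row 3 has {2, 4} and column 2 has {1, 2, 3, 6}, leaving only 5.
Row 6 already has {} and column 2 already has {1, 2, 3, 5, 6}, so row 6, column 2 must be 4.

4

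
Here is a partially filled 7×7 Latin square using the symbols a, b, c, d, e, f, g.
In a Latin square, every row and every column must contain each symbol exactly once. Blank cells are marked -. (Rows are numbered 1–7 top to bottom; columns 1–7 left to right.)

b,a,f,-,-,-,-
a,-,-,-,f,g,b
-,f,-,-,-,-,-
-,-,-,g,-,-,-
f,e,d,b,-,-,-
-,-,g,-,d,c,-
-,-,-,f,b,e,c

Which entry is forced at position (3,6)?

b

Row 1, column 6: row 1 has {a, b, f} and column 6 has {c, e, g}, leaving only d.
Row 5, column 6: row 5 has {b, d, e, f} and column 6 has {c, d, e, g}, leaving only a.
Row 3 already has {f} and column 6 already has {a, c, d, e, g}, so row 3, column 6 must be b.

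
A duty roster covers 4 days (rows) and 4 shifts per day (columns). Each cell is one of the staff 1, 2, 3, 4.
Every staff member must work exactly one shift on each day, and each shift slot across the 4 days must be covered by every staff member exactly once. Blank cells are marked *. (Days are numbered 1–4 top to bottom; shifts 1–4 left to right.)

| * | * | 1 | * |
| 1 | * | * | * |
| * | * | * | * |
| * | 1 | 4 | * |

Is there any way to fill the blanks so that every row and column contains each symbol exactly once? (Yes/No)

No day or shift among the givens repeats a symbol, and propagating forced cells runs into no contradiction.
One valid completion exists (for instance, 3 4 1 2 / 1 3 2 4 / 4 2 3 1 / 2 1 4 3).

Yes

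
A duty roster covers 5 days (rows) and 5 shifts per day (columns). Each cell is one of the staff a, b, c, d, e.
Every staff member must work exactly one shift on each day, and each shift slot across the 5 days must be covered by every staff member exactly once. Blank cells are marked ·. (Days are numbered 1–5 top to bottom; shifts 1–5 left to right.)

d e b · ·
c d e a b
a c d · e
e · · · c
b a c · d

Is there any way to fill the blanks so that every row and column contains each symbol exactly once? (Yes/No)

No day or shift among the givens repeats a symbol, and propagating forced cells runs into no contradiction.
One valid completion exists (for instance, d e b c a / c d e a b / a c d b e / e b a d c / b a c e d).

Yes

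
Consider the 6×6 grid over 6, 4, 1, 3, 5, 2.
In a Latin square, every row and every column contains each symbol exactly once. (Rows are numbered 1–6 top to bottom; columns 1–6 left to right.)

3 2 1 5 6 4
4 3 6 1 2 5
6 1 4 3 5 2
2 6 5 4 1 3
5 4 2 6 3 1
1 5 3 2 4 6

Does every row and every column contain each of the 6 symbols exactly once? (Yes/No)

Yes

Each row is a permutation of the 6 symbols, and so is each column.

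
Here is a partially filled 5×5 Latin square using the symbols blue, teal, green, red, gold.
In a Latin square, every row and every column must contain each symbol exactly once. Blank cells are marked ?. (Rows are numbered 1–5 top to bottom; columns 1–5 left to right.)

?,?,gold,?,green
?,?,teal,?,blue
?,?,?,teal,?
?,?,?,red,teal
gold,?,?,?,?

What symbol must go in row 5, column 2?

teal

Row 1, column 4: row 1 has {green, gold} and column 4 has {teal, red}, leaving only blue.
Row 5, column 4: row 5 has {gold} and column 4 has {blue, teal, red}, leaving only green.
Row 2, column 4: row 2 has {blue, teal} and column 4 has {blue, teal, green, red}, leaving only gold.
Row 5, column 5: row 5 has {green, gold} and column 5 has {blue, teal, green}, leaving only red.
Row 3, column 5: row 3 has {teal} and column 5 has {blue, teal, green, red}, leaving only gold.
Row 5, column 3: row 5 has {green, red, gold} and column 3 has {teal, gold}, leaving only blue.
Row 5 already has {blue, green, red, gold} and column 2 already has {}, so row 5, column 2 must be teal.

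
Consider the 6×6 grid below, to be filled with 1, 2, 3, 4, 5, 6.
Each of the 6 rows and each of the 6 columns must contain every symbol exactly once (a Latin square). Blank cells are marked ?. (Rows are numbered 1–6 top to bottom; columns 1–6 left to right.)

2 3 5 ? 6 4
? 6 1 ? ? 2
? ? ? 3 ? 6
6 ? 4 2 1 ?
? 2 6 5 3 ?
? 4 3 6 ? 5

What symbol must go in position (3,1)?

Row 1, column 4: row 1 has {2, 3, 4, 5, 6} and column 4 has {2, 3, 5, 6}, leaving only 1.
Row 2, column 4: row 2 has {1, 2, 6} and column 4 has {1, 2, 3, 5, 6}, leaving only 4.
Row 2, column 5: row 2 has {1, 2, 4, 6} and column 5 has {1, 3, 6}, leaving only 5.
Row 2, column 1: row 2 has {1, 2, 4, 5, 6} and column 1 has {2, 6}, leaving only 3.
Row 3, column 3: row 3 has {3, 6} and column 3 has {1, 3, 4, 5, 6}, leaving only 2.
Row 3, column 5: row 3 has {2, 3, 6} and column 5 has {1, 3, 5, 6}, leaving only 4.
Row 4, column 2: row 4 has {1, 2, 4, 6} and column 2 has {2, 3, 4, 6}, leaving only 5.
Row 3, column 2: row 3 has {2, 3, 4, 6} and column 2 has {2, 3, 4, 5, 6}, leaving only 1.
Row 3 already has {1, 2, 3, 4, 6} and column 1 already has {2, 3, 6}, so row 3, column 1 must be 5.

5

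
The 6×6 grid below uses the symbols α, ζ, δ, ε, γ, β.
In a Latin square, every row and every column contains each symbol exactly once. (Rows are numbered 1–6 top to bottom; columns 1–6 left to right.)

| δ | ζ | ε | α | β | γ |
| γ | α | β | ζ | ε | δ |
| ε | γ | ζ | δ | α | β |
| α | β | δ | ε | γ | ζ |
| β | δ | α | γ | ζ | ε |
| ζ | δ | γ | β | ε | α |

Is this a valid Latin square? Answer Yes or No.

Every row is a permutation, but column 2 contains δ twice (at rows 5 and 6).

No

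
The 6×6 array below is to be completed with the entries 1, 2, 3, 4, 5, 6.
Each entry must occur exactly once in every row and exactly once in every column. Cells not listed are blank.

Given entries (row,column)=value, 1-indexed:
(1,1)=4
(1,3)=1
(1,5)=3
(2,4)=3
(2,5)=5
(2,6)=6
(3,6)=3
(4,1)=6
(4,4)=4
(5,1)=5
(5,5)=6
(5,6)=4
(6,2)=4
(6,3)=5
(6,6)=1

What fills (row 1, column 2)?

Row 6, column 5: row 6 has {1, 4, 5} and column 5 has {3, 5, 6}, leaving only 2.
Row 4, column 5: row 4 has {4, 6} and column 5 has {2, 3, 5, 6}, leaving only 1.
Row 3, column 5: row 3 has {3} and column 5 has {1, 2, 3, 5, 6}, leaving only 4.
Row 6, column 1: row 6 has {1, 2, 4, 5} and column 1 has {4, 5, 6}, leaving only 3.
Row 6, column 4: row 6 has {1, 2, 3, 4, 5} and column 4 has {3, 4}, leaving only 6.
Row 1, column 2 is narrowed to {2, 5, 6}.
If it were 2, then row 1, column 6 would be left with no valid symbol.
If it were 5, then row 1, column 6 would be left with no valid symbol.
So row 1, column 2 must be 6.

6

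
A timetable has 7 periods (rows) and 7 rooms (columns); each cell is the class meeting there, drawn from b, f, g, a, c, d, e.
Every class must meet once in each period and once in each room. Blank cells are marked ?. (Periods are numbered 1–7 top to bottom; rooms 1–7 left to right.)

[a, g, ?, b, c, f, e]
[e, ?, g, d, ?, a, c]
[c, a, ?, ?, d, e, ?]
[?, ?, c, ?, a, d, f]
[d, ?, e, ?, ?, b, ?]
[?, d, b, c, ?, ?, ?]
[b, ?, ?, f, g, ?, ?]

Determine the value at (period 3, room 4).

g

Period 3 already has {a, c, d, e} and room 4 already has {b, f, c, d}, so period 3, room 4 must be g.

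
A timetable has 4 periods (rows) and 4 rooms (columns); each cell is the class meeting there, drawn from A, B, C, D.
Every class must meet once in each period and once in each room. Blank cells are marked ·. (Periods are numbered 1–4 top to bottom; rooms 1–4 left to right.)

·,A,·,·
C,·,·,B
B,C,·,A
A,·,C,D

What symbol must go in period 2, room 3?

A

Period 1, room 1: period 1 has {A} and room 1 has {A, B, C}, leaving only D.
Period 1, room 3: period 1 has {A, D} and room 3 has {C}, leaving only B.
Period 1, room 4: period 1 has {A, B, D} and room 4 has {A, B, D}, leaving only C.
Period 2, room 2: period 2 has {B, C} and room 2 has {A, C}, leaving only D.
Period 2 already has {B, C, D} and room 3 already has {B, C}, so period 2, room 3 must be A.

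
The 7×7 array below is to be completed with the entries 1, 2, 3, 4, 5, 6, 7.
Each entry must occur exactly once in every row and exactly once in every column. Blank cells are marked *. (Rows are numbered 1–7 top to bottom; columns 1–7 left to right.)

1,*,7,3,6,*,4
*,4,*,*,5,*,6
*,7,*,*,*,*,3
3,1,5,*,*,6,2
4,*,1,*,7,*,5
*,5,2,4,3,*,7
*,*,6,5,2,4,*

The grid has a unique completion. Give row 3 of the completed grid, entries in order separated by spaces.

5 7 4 6 1 2 3

Row 3, column 3: row 3 has {3, 7} and column 3 has {1, 2, 5, 6, 7}, leaving only 4.
Row 3, column 5: row 3 has {3, 4, 7} and column 5 has {2, 3, 5, 6, 7}, leaving only 1.
Row 1, column 2: row 1 has {1, 3, 4, 6, 7} and column 2 has {1, 4, 5, 7}, leaving only 2.
Row 1, column 6: row 1 has {1, 2, 3, 4, 6, 7} and column 6 has {4, 6}, leaving only 5.
Row 3, column 6: row 3 has {1, 3, 4, 7} and column 6 has {4, 5, 6}, leaving only 2.
Row 3, column 4: row 3 has {1, 2, 3, 4, 7} and column 4 has {3, 4, 5}, leaving only 6.
Row 3, column 1: row 3 has {1, 2, 3, 4, 6, 7} and column 1 has {1, 3, 4}, leaving only 5.
So row 3 reads: 5 7 4 6 1 2 3.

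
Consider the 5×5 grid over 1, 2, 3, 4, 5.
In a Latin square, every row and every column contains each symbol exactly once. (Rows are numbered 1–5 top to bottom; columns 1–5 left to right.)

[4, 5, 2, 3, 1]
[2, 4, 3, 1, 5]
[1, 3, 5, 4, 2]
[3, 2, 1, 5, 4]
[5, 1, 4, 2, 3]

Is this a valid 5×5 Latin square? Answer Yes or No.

Each row is a permutation of the 5 symbols, and so is each column.

Yes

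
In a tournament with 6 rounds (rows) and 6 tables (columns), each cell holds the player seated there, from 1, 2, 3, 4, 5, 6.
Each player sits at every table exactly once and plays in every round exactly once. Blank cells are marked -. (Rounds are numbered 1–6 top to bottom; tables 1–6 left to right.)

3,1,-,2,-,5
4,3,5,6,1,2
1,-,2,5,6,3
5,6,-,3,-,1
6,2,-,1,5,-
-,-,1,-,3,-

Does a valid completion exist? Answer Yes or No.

Yes

No round or table among the givens repeats a symbol, and propagating forced cells runs into no contradiction.
One valid completion exists (for instance, 3 1 6 2 4 5 / 4 3 5 6 1 2 / 1 4 2 5 6 3 / 5 6 4 3 2 1 / 6 2 3 1 5 4 / 2 5 1 4 3 6).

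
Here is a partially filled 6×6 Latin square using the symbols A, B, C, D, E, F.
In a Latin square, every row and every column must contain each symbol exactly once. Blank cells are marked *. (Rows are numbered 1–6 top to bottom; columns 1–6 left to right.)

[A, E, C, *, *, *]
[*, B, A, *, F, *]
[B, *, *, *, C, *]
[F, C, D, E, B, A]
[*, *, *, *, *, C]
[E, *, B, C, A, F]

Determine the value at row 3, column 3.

Row 1, column 5: row 1 has {A, C, E} and column 5 has {A, B, C, F}, leaving only D.
Row 1, column 6: row 1 has {A, C, D, E} and column 6 has {A, C, F}, leaving only B.
Row 1, column 4: row 1 has {A, B, C, D, E} and column 4 has {C, E}, leaving only F.
Row 2, column 4: row 2 has {A, B, F} and column 4 has {C, E, F}, leaving only D.
Row 2, column 1: row 2 has {A, B, D, F} and column 1 has {A, B, E, F}, leaving only C.
Row 2, column 6: row 2 has {A, B, C, D, F} and column 6 has {A, B, C, F}, leaving only E.
Row 3, column 4: row 3 has {B, C} and column 4 has {C, D, E, F}, leaving only A.
Row 3, column 6: row 3 has {A, B, C} and column 6 has {A, B, C, E, F}, leaving only D.
Row 3, column 2: row 3 has {A, B, C, D} and column 2 has {B, C, E}, leaving only F.
Row 3 already has {A, B, C, D, F} and column 3 already has {A, B, C, D}, so row 3, column 3 must be E.

E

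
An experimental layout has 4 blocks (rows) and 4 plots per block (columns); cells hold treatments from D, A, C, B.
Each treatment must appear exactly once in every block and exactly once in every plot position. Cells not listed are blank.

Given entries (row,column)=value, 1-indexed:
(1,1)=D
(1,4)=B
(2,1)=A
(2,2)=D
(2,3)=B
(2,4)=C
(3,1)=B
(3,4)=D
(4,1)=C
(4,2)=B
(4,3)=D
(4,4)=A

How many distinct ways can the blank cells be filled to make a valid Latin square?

Block 1, plot 2: eliminating its block and plot leaves {A, C}.
Block 1, plot 3: eliminating its block and plot leaves {A, C}.
Block 3, plot 2: eliminating its block and plot leaves {A, C}.
Block 3, plot 3: eliminating its block and plot leaves {A, C}.
Enumerating the assignments across these blanks that avoid any block or plot repeat gives 2 completions.

2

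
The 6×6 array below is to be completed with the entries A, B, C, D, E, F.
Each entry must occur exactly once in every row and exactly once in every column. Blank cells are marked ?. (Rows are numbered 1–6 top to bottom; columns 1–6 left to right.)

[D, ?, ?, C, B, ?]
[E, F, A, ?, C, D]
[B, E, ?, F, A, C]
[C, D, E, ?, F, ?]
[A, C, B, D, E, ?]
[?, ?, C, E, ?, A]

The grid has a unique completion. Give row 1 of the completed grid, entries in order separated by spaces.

Row 1, column 2: row 1 has {B, C, D} and column 2 has {C, D, E, F}, leaving only A.
Row 1, column 3: row 1 has {A, B, C, D} and column 3 has {A, B, C, E}, leaving only F.
Row 1, column 6: row 1 has {A, B, C, D, F} and column 6 has {A, C, D}, leaving only E.
So row 1 reads: D A F C B E.

D A F C B E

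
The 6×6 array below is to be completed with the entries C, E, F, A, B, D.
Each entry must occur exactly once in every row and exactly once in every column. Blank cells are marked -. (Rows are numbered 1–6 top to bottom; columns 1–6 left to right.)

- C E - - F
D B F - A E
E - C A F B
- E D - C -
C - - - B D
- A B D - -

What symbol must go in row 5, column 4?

Row 1, column 4: row 1 has {C, E, F} and column 4 has {A, D}, leaving only B.
Row 1, column 1: row 1 has {C, E, F, B} and column 1 has {C, E, D}, leaving only A.
Row 1, column 5: row 1 has {C, E, F, A, B} and column 5 has {C, F, A, B}, leaving only D.
Row 2, column 4: row 2 has {E, F, A, B, D} and column 4 has {A, B, D}, leaving only C.
Row 3, column 2: row 3 has {C, E, F, A, B} and column 2 has {C, E, A, B}, leaving only D.
Row 4, column 4: row 4 has {C, E, D} and column 4 has {C, A, B, D}, leaving only F.
Row 5 already has {C, B, D} and column 4 already has {C, F, A, B, D}, so row 5, column 4 must be E.

E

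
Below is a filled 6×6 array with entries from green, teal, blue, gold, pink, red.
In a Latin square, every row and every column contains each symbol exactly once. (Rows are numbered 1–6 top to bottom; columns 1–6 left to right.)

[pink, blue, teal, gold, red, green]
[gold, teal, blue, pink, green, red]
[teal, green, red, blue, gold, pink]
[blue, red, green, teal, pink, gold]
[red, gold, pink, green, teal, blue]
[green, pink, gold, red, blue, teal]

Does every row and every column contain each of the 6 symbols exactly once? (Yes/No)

Each row is a permutation of the 6 symbols, and so is each column.

Yes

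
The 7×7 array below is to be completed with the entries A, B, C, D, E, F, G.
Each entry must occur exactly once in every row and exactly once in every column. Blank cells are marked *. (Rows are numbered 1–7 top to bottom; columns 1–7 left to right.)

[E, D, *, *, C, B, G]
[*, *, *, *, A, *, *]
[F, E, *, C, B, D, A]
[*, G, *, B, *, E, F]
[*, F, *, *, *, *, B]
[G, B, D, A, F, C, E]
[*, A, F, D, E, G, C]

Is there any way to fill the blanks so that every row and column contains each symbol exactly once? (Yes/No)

No

Row 1, column 3: row 1 has {B, C, D, E, G} and column 3 has {D, F}, so it must be A.
Row 1, column 4: row 1 has {A, B, C, D, E, G} and column 4 has {A, B, C, D}, so it must be F.
Row 2, column 2: row 2 has {A} and column 2 has {A, B, D, E, F, G}, so it must be C.
Row 2, column 6: row 2 has {A, C} and column 6 has {B, C, D, E, G}, so it must be F.
Row 2, column 7: row 2 has {A, C, F} and column 7 has {A, B, C, E, F, G}, so it must be D.
Row 2, column 1: row 2 has {A, C, D, F} and column 1 has {E, F, G}, so it must be B.
Now row 7, column 1: row 7 together with column 1 already contain {A, B, C, D, E, F, G} — every symbol — so nothing can go there. The grid has no valid completion.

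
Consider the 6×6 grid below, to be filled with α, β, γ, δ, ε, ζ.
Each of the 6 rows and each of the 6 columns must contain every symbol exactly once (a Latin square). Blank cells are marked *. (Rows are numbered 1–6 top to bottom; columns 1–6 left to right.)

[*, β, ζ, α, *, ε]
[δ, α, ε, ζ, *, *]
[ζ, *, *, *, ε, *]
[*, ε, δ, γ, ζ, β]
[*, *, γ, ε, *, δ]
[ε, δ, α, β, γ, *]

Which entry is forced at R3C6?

Row 1, column 1: row 1 has {α, β, ε, ζ} and column 1 has {δ, ε, ζ}, leaving only γ.
Row 1, column 5: row 1 has {α, β, γ, ε, ζ} and column 5 has {γ, ε, ζ}, leaving only δ.
Row 2, column 5: row 2 has {α, δ, ε, ζ} and column 5 has {γ, δ, ε, ζ}, leaving only β.
Row 2, column 6: row 2 has {α, β, δ, ε, ζ} and column 6 has {β, δ, ε}, leaving only γ.
Row 3 already has {ε, ζ} and column 6 already has {β, γ, δ, ε}, so row 3, column 6 must be α.

α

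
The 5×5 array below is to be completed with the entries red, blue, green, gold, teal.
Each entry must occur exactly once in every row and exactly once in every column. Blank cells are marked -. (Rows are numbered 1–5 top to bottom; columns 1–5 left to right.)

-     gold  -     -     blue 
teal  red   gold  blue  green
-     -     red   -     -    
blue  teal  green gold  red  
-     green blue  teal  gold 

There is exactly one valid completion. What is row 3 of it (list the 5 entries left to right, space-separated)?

Row 3, column 2: row 3 has {red} and column 2 has {red, green, gold, teal}, leaving only blue.
Row 3, column 4: row 3 has {red, blue} and column 4 has {blue, gold, teal}, leaving only green.
Row 3, column 1: row 3 has {red, blue, green} and column 1 has {blue, teal}, leaving only gold.
Row 3, column 5: row 3 has {red, blue, green, gold} and column 5 has {red, blue, green, gold}, leaving only teal.
So row 3 reads: gold blue red green teal.

gold blue red green teal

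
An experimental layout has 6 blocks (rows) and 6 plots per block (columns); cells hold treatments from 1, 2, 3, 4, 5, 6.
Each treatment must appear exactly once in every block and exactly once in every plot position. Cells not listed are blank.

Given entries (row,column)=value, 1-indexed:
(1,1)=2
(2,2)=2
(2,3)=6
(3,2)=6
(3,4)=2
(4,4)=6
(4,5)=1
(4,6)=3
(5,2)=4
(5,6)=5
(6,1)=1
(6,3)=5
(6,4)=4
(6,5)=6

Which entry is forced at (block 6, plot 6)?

2

Block 6 already has {1, 4, 5, 6} and plot 6 already has {3, 5}, so block 6, plot 6 must be 2.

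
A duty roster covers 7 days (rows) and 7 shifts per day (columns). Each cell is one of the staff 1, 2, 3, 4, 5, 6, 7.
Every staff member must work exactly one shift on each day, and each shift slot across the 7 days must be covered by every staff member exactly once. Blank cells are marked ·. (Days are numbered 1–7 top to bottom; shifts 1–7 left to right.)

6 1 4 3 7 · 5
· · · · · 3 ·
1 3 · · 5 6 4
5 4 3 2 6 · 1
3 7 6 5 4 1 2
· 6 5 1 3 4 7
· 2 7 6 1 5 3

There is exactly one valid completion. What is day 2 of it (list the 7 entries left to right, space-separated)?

Day 2, shift 2: day 2 has {3} and shift 2 has {1, 2, 3, 4, 6, 7}, leaving only 5.
Day 2, shift 5: day 2 has {3, 5} and shift 5 has {1, 3, 4, 5, 6, 7}, leaving only 2.
Day 2, shift 3: day 2 has {2, 3, 5} and shift 3 has {3, 4, 5, 6, 7}, leaving only 1.
Day 2, shift 7: day 2 has {1, 2, 3, 5} and shift 7 has {1, 2, 3, 4, 5, 7}, leaving only 6.
Day 1, shift 6: day 1 has {1, 3, 4, 5, 6, 7} and shift 6 has {1, 3, 4, 5, 6}, leaving only 2.
Day 3, shift 3: day 3 has {1, 3, 4, 5, 6} and shift 3 has {1, 3, 4, 5, 6, 7}, leaving only 2.
Day 3, shift 4: day 3 has {1, 2, 3, 4, 5, 6} and shift 4 has {1, 2, 3, 5, 6}, leaving only 7.
Day 2, shift 4: day 2 has {1, 2, 3, 5, 6} and shift 4 has {1, 2, 3, 5, 6, 7}, leaving only 4.
Day 2, shift 1: day 2 has {1, 2, 3, 4, 5, 6} and shift 1 has {1, 3, 5, 6}, leaving only 7.
So day 2 reads: 7 5 1 4 2 3 6.

7 5 1 4 2 3 6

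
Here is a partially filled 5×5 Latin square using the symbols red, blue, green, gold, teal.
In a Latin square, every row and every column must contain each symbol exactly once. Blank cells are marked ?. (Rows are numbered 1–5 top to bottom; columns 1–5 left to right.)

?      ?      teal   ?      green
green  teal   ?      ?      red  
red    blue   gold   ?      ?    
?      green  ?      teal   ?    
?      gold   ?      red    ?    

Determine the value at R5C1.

teal

Row 1, column 2: row 1 has {green, teal} and column 2 has {blue, green, gold, teal}, leaving only red.
Row 2, column 3: row 2 has {red, green, teal} and column 3 has {gold, teal}, leaving only blue.
Row 2, column 4: row 2 has {red, blue, green, teal} and column 4 has {red, teal}, leaving only gold.
Row 1, column 4: row 1 has {red, green, teal} and column 4 has {red, gold, teal}, leaving only blue.
Row 1, column 1: row 1 has {red, blue, green, teal} and column 1 has {red, green}, leaving only gold.
Row 3, column 4: row 3 has {red, blue, gold} and column 4 has {red, blue, gold, teal}, leaving only green.
Row 3, column 5: row 3 has {red, blue, green, gold} and column 5 has {red, green}, leaving only teal.
Row 4, column 1: row 4 has {green, teal} and column 1 has {red, green, gold}, leaving only blue.
Row 5 already has {red, gold} and column 1 already has {red, blue, green, gold}, so row 5, column 1 must be teal.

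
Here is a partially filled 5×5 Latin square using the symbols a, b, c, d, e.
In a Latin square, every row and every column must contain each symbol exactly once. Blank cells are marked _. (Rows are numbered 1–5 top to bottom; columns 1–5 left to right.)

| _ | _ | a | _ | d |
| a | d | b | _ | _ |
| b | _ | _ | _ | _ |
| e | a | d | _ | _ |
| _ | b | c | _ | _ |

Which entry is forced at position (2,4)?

e

Row 1, column 1: row 1 has {a, d} and column 1 has {a, b, e}, leaving only c.
Row 1, column 2: row 1 has {a, c, d} and column 2 has {a, b, d}, leaving only e.
Row 1, column 4: row 1 has {a, c, d, e} and column 4 has {}, leaving only b.
Row 3, column 2: row 3 has {b} and column 2 has {a, b, d, e}, leaving only c.
Row 3, column 3: row 3 has {b, c} and column 3 has {a, b, c, d}, leaving only e.
Row 3, column 5: row 3 has {b, c, e} and column 5 has {d}, leaving only a.
Row 3, column 4: row 3 has {a, b, c, e} and column 4 has {b}, leaving only d.
Row 4, column 4: row 4 has {a, d, e} and column 4 has {b, d}, leaving only c.
Row 2 already has {a, b, d} and column 4 already has {b, c, d}, so row 2, column 4 must be e.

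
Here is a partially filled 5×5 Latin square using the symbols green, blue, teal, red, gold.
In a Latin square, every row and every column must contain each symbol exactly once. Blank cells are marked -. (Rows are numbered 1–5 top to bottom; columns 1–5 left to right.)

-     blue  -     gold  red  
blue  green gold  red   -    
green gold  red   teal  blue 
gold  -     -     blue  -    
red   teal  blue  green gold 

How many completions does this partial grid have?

Row 1, column 1: eliminating its row and column leaves {teal}.
Row 1, column 3: eliminating its row and column leaves {green, teal}.
Row 2, column 5: eliminating its row and column leaves {teal}.
Row 4, column 2: eliminating its row and column leaves {red}.
Row 4, column 3: eliminating its row and column leaves {green, teal}.
Row 4, column 5: eliminating its row and column leaves {green, teal}.
Only one assignment across all blanks avoids any row or column repeat, giving 1 completion.

1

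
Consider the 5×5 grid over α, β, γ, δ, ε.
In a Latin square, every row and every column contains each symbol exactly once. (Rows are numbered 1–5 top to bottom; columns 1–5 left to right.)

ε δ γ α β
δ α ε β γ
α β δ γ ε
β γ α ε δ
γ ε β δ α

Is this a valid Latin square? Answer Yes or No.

Yes

Each row is a permutation of the 5 symbols, and so is each column.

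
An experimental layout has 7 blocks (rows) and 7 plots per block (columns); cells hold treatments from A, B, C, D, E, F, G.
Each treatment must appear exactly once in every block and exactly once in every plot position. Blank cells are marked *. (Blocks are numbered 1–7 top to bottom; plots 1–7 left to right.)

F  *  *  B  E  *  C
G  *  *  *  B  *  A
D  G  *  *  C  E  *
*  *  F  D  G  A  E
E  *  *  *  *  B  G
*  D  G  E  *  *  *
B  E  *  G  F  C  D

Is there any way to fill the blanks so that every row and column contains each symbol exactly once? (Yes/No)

No

Block 1, plot 2: block 1 has {B, C, E, F} and plot 2 has {D, E, G}, so it must be A.
Block 1, plot 3: block 1 has {A, B, C, E, F} and plot 3 has {F, G}, so it must be D.
Block 1, plot 6: block 1 has {A, B, C, D, E, F} and plot 6 has {A, B, C, E}, so it must be G.
Block 4, plot 1: block 4 has {A, D, E, F, G} and plot 1 has {B, D, E, F, G}, so it must be C.
Block 4, plot 2: block 4 has {A, C, D, E, F, G} and plot 2 has {A, D, E, G}, so it must be B.
Block 6, plot 1: block 6 has {D, E, G} and plot 1 has {B, C, D, E, F, G}, so it must be A.
Now block 6, plot 5: block 6 together with plot 5 already contain {A, B, C, D, E, F, G} — every symbol — so nothing can go there. The grid has no valid completion.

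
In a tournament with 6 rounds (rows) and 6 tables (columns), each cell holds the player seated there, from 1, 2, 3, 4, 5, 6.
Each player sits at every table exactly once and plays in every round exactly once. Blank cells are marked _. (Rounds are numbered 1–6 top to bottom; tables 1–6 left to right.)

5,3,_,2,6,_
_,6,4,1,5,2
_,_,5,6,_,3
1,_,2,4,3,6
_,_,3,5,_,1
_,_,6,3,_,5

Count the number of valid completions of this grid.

4

Round 1, table 3: eliminating its round and table leaves {1}.
Round 1, table 6: eliminating its round and table leaves {4}.
Round 2, table 1: eliminating its round and table leaves {3}.
Round 3, table 1: eliminating its round and table leaves {2, 4}.
Round 3, table 2: eliminating its round and table leaves {1, 2, 4}.
Round 3, table 5: eliminating its round and table leaves {1, 2, 4}.
Round 4, table 2: eliminating its round and table leaves {5}.
Round 5, table 1: eliminating its round and table leaves {2, 4, 6}.
Round 5, table 2: eliminating its round and table leaves {2, 4}.
Round 5, table 5: eliminating its round and table leaves {2, 4}.
Round 6, table 1: eliminating its round and table leaves {2, 4}.
Round 6, table 2: eliminating its round and table leaves {1, 2, 4}.
Round 6, table 5: eliminating its round and table leaves {1, 2, 4}.
Enumerating the assignments across these blanks that avoid any round or table repeat gives 4 completions.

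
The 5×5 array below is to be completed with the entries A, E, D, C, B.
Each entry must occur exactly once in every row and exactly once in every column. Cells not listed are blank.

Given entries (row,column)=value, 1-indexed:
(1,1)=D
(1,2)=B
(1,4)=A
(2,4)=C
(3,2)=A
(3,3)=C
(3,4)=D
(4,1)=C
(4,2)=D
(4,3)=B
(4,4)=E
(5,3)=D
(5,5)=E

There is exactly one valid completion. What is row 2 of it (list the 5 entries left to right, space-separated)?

B E A C D

Row 2, column 2: row 2 has {C} and column 2 has {A, D, B}, leaving only E.
Row 2, column 3: row 2 has {E, C} and column 3 has {D, C, B}, leaving only A.
Row 2, column 1: row 2 has {A, E, C} and column 1 has {D, C}, leaving only B.
Row 2, column 5: row 2 has {A, E, C, B} and column 5 has {E}, leaving only D.
So row 2 reads: B E A C D.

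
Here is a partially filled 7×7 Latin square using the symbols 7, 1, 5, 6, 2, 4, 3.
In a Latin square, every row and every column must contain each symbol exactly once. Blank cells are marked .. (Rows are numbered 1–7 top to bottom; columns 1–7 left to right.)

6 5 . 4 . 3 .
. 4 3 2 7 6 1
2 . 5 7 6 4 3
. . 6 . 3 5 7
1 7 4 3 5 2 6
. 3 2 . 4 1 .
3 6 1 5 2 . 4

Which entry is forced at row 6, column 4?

6

Row 6 already has {1, 2, 4, 3} and column 4 already has {7, 5, 2, 4, 3}, so row 6, column 4 must be 6.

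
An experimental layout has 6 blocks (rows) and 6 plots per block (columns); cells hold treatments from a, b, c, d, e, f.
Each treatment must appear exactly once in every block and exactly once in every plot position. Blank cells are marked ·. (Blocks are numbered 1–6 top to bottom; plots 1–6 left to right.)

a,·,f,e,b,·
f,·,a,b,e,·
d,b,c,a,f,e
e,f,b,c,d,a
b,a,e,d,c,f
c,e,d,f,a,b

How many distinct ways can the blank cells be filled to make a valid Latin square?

2

Block 1, plot 2: eliminating its block and plot leaves {c, d}.
Block 1, plot 6: eliminating its block and plot leaves {c, d}.
Block 2, plot 2: eliminating its block and plot leaves {c, d}.
Block 2, plot 6: eliminating its block and plot leaves {c, d}.
Enumerating the assignments across these blanks that avoid any block or plot repeat gives 2 completions.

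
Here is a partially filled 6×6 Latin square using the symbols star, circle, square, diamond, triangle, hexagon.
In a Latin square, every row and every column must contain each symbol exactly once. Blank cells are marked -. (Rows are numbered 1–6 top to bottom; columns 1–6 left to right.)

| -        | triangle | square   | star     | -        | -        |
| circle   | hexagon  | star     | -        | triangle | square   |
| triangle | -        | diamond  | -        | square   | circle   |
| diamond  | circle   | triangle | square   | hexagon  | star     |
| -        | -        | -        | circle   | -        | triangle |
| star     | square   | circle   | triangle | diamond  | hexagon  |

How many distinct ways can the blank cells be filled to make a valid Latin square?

Row 1, column 1: eliminating its row and column leaves {hexagon}.
Row 1, column 5: eliminating its row and column leaves {circle}.
Row 1, column 6: eliminating its row and column leaves {diamond}.
Row 2, column 4: eliminating its row and column leaves {diamond}.
Row 3, column 2: eliminating its row and column leaves {star}.
Row 3, column 4: eliminating its row and column leaves {hexagon}.
Row 5, column 1: eliminating its row and column leaves {square, hexagon}.
Row 5, column 2: eliminating its row and column leaves {star, diamond}.
Row 5, column 3: eliminating its row and column leaves {hexagon}.
Row 5, column 5: eliminating its row and column leaves {star}.
Only one assignment across all blanks avoids any row or column repeat, giving 1 completion.

1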